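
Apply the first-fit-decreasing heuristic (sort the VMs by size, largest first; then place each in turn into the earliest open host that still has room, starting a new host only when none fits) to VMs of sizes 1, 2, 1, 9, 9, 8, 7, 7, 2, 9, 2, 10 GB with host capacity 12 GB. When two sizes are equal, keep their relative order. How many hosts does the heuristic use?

Sorted descending: 10, 9, 9, 9, 8, 7, 7, 2, 2, 2, 1, 1.
  10 → host 1 (new)  [load 10/12]
  9 → host 2 (new)  [load 9/12]
  9 → host 3 (new)  [load 9/12]
  9 → host 4 (new)  [load 9/12]
  8 → host 5 (new)  [load 8/12]
  7 → host 6 (new)  [load 7/12]
  7 → host 7 (new)  [load 7/12]
  2 → host 1  [load 12/12]
  2 → host 2  [load 11/12]
  2 → host 3  [load 11/12]
  1 → host 2  [load 12/12]
  1 → host 3  [load 12/12]
7 hosts opened.

7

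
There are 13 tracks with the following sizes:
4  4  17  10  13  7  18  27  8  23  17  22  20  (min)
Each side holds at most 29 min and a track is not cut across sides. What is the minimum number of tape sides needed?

8

Total = 27 + 23 + 22 + 20 + 18 + 17 + 17 + 13 + 10 + 8 + 7 + 4 + 4 = 190 min.
Lower bound: ⌈190/29⌉ = 7 tape sides.
A packing using 8 tape sides:
  side 1: 27 = 27
  side 2: 23 + 4 = 27
  side 3: 22 + 7 = 29
  side 4: 20 + 8 = 28
  side 5: 18 + 10 = 28
  side 6: 17 + 4 = 21
  side 7: 17 = 17
  side 8: 13 = 13
No arrangement into 7 tape sides stays within capacity, so 8 is optimal.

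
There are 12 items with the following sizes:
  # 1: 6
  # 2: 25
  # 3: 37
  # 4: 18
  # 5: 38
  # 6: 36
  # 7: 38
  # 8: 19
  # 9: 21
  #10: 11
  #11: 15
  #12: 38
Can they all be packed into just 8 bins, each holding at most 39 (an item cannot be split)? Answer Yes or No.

Total = 302; ⌈302/39⌉ = 8.
The bound of 8 does not rule out 8, but exhaustive search shows no assignment into 8 bins of capacity 39 exists — the minimum is 9.

No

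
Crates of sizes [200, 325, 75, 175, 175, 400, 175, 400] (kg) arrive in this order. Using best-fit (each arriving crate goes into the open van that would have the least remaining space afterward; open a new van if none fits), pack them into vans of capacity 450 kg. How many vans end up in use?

  200 → van 1 (new)  [load 200/450]
  325 → van 2 (new)  [load 325/450]
  75 → van 2  [load 400/450]
  175 → van 1  [load 375/450]
  175 → van 3 (new)  [load 175/450]
  400 → van 4 (new)  [load 400/450]
  175 → van 3  [load 350/450]
  400 → van 5 (new)  [load 400/450]
5 vans opened.

5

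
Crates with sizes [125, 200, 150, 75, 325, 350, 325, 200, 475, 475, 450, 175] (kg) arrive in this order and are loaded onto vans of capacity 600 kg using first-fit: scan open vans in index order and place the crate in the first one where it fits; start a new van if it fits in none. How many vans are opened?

  125 → van 1 (new)  [load 125/600]
  200 → van 1  [load 325/600]
  150 → van 1  [load 475/600]
  75 → van 1  [load 550/600]
  325 → van 2 (new)  [load 325/600]
  350 → van 3 (new)  [load 350/600]
  325 → van 4 (new)  [load 325/600]
  200 → van 2  [load 525/600]
  475 → van 5 (new)  [load 475/600]
  475 → van 6 (new)  [load 475/600]
  450 → van 7 (new)  [load 450/600]
  175 → van 3  [load 525/600]
7 vans opened.

7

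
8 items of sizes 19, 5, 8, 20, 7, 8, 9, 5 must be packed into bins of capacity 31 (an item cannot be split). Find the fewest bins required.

3

Total = 20 + 19 + 9 + 8 + 8 + 7 + 5 + 5 = 81.
Lower bound: ⌈81/31⌉ = 3 bins.
A packing using 3 bins:
  bin 1: 20 + 9 = 29
  bin 2: 19 + 8 = 27
  bin 3: 8 + 7 + 5 + 5 = 25
This matches the lower bound, so 3 is optimal.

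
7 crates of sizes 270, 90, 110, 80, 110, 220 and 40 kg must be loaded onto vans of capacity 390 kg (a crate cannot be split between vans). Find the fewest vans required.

3

Total = 270 + 220 + 110 + 110 + 90 + 80 + 40 = 920 kg.
Lower bound: ⌈920/390⌉ = 3 vans.
A packing using 3 vans:
  van 1: 270 + 110 = 380
  van 2: 220 + 110 + 40 = 370
  van 3: 90 + 80 = 170
This matches the lower bound, so 3 is optimal.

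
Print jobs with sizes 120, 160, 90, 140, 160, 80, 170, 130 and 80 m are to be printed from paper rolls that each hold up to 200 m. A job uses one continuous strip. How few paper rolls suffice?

Total = 170 + 160 + 160 + 140 + 130 + 120 + 90 + 80 + 80 = 1130 m.
Lower bound: ⌈1130/200⌉ = 6 paper rolls.
A packing using 7 paper rolls:
  roll 1: 170 = 170
  roll 2: 160 = 160
  roll 3: 160 = 160
  roll 4: 140 = 140
  roll 5: 130 = 130
  roll 6: 120 + 80 = 200
  roll 7: 90 + 80 = 170
No arrangement into 6 paper rolls stays within capacity, so 7 is optimal.

7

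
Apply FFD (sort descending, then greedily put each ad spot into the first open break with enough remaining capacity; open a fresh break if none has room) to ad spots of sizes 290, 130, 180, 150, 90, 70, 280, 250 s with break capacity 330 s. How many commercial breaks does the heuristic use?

Sorted descending: 290, 280, 250, 180, 150, 130, 90, 70.
  290 → break 1 (new)  [load 290/330]
  280 → break 2 (new)  [load 280/330]
  250 → break 3 (new)  [load 250/330]
  180 → break 4 (new)  [load 180/330]
  150 → break 4  [load 330/330]
  130 → break 5 (new)  [load 130/330]
  90 → break 5  [load 220/330]
  70 → break 3  [load 320/330]
5 commercial breaks opened.

5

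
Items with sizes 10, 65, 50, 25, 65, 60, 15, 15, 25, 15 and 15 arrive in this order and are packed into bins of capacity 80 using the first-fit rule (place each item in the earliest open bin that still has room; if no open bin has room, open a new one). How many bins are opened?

  10 → bin 1 (new)  [load 10/80]
  65 → bin 1  [load 75/80]
  50 → bin 2 (new)  [load 50/80]
  25 → bin 2  [load 75/80]
  65 → bin 3 (new)  [load 65/80]
  60 → bin 4 (new)  [load 60/80]
  15 → bin 3  [load 80/80]
  15 → bin 4  [load 75/80]
  25 → bin 5 (new)  [load 25/80]
  15 → bin 5  [load 40/80]
  15 → bin 5  [load 55/80]
5 bins opened.

5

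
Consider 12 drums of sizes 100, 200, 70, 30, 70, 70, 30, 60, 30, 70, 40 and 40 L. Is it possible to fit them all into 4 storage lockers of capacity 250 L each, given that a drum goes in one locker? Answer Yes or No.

Yes

A valid assignment using 4 storage lockers:
  locker 1: 200 + 40 = 240
  locker 2: 100 + 70 + 70 = 240
  locker 3: 70 + 70 + 60 + 40 = 240
  locker 4: 30 + 30 + 30 = 90
Every load is within 250 L, so 4 storage lockers suffice.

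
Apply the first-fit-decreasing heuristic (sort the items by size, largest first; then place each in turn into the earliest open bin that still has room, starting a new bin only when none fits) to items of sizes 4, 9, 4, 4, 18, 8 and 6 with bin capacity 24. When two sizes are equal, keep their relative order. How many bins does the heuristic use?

Sorted descending: 18, 9, 8, 6, 4, 4, 4.
  18 → bin 1 (new)  [load 18/24]
  9 → bin 2 (new)  [load 9/24]
  8 → bin 2  [load 17/24]
  6 → bin 1  [load 24/24]
  4 → bin 2  [load 21/24]
  4 → bin 3 (new)  [load 4/24]
  4 → bin 3  [load 8/24]
3 bins opened.

3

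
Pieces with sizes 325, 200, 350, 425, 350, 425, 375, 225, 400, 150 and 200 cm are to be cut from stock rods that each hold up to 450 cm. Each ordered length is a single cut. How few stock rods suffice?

Total = 425 + 425 + 400 + 375 + 350 + 350 + 325 + 225 + 200 + 200 + 150 = 3425 cm.
Lower bound: ⌈3425/450⌉ = 8 stock rods.
A packing using 9 stock rods:
  stock rod 1: 425 = 425
  stock rod 2: 425 = 425
  stock rod 3: 400 = 400
  stock rod 4: 375 = 375
  stock rod 5: 350 = 350
  stock rod 6: 350 = 350
  stock rod 7: 325 = 325
  stock rod 8: 225 + 200 = 425
  stock rod 9: 200 + 150 = 350
No arrangement into 8 stock rods stays within capacity, so 9 is optimal.

9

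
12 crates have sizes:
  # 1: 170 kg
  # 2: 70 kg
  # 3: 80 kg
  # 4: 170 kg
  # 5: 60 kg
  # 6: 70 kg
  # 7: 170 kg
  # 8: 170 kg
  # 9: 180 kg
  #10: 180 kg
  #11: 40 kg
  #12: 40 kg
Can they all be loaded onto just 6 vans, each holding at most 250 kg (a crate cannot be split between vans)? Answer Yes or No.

Yes

A valid assignment using 6 vans:
  van 1: 180 + 70 = 250
  van 2: 180 + 70 = 250
  van 3: 170 + 80 = 250
  van 4: 170 + 60 = 230
  van 5: 170 + 40 + 40 = 250
  van 6: 170 = 170
Every load is within 250 kg, so 6 vans suffice.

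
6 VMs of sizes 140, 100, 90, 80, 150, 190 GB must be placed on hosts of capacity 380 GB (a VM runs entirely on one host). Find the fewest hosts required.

2

Total = 190 + 150 + 140 + 100 + 90 + 80 = 750 GB.
Lower bound: ⌈750/380⌉ = 2 hosts.
A packing using 2 hosts:
  host 1: 190 + 100 + 90 = 380
  host 2: 150 + 140 + 80 = 370
This matches the lower bound, so 2 is optimal.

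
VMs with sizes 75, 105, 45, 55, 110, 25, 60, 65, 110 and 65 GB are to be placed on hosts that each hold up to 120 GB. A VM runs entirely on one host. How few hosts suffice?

Total = 110 + 110 + 105 + 75 + 65 + 65 + 60 + 55 + 45 + 25 = 715 GB.
Lower bound: ⌈715/120⌉ = 6 hosts.
A packing using 7 hosts:
  host 1: 110 = 110
  host 2: 110 = 110
  host 3: 105 = 105
  host 4: 75 + 45 = 120
  host 5: 65 + 55 = 120
  host 6: 65 + 25 = 90
  host 7: 60 = 60
No arrangement into 6 hosts stays within capacity, so 7 is optimal.

7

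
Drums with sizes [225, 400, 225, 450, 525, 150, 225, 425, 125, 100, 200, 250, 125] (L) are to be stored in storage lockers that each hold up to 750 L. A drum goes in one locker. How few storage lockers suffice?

Total = 525 + 450 + 425 + 400 + 250 + 225 + 225 + 225 + 200 + 150 + 125 + 125 + 100 = 3425 L.
Lower bound: ⌈3425/750⌉ = 5 storage lockers.
A packing using 5 storage lockers:
  locker 1: 525 + 225 = 750
  locker 2: 450 + 250 = 700
  locker 3: 425 + 225 + 100 = 750
  locker 4: 400 + 225 + 125 = 750
  locker 5: 200 + 150 + 125 = 475
This matches the lower bound, so 5 is optimal.

5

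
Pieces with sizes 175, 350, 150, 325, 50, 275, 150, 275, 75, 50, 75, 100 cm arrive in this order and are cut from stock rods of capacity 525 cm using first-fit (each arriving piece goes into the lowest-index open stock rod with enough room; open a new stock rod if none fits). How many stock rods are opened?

  175 → stock rod 1 (new)  [load 175/525]
  350 → stock rod 1  [load 525/525]
  150 → stock rod 2 (new)  [load 150/525]
  325 → stock rod 2  [load 475/525]
  50 → stock rod 2  [load 525/525]
  275 → stock rod 3 (new)  [load 275/525]
  150 → stock rod 3  [load 425/525]
  275 → stock rod 4 (new)  [load 275/525]
  75 → stock rod 3  [load 500/525]
  50 → stock rod 4  [load 325/525]
  75 → stock rod 4  [load 400/525]
  100 → stock rod 4  [load 500/525]
4 stock rods opened.

4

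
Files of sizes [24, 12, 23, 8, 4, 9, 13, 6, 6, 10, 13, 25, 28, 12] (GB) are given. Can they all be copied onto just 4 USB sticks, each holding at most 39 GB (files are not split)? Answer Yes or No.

No

Total = 193 GB; ⌈193/39⌉ = 5.
At least 5 USB sticks are required, but only 4 are allowed.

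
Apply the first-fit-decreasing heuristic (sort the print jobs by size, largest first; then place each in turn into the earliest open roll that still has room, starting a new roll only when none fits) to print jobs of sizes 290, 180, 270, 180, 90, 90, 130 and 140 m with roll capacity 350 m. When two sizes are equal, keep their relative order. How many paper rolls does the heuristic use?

5

Sorted descending: 290, 270, 180, 180, 140, 130, 90, 90.
  290 → roll 1 (new)  [load 290/350]
  270 → roll 2 (new)  [load 270/350]
  180 → roll 3 (new)  [load 180/350]
  180 → roll 4 (new)  [load 180/350]
  140 → roll 3  [load 320/350]
  130 → roll 4  [load 310/350]
  90 → roll 5 (new)  [load 90/350]
  90 → roll 5  [load 180/350]
5 paper rolls opened.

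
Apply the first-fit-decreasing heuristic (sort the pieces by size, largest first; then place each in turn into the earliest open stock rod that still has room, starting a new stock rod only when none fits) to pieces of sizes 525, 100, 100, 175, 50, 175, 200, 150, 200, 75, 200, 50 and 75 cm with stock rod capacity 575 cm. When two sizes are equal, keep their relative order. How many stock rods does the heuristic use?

Sorted descending: 525, 200, 200, 200, 175, 175, 150, 100, 100, 75, 75, 50, 50.
  525 → stock rod 1 (new)  [load 525/575]
  200 → stock rod 2 (new)  [load 200/575]
  200 → stock rod 2  [load 400/575]
  200 → stock rod 3 (new)  [load 200/575]
  175 → stock rod 2  [load 575/575]
  175 → stock rod 3  [load 375/575]
  150 → stock rod 3  [load 525/575]
  100 → stock rod 4 (new)  [load 100/575]
  100 → stock rod 4  [load 200/575]
  75 → stock rod 4  [load 275/575]
  75 → stock rod 4  [load 350/575]
  50 → stock rod 1  [load 575/575]
  50 → stock rod 3  [load 575/575]
4 stock rods opened.

4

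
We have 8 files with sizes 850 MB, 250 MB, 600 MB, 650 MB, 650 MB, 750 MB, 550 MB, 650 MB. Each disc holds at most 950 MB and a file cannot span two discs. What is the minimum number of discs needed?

Total = 850 + 750 + 650 + 650 + 650 + 600 + 550 + 250 = 4950 MB.
Lower bound: ⌈4950/950⌉ = 6 discs.
Also, 7 files each exceed 475 MB, and no two of those can share a disc, so at least 7 discs are needed.
A packing using 7 discs:
  disc 1: 850 = 850
  disc 2: 750 = 750
  disc 3: 650 + 250 = 900
  disc 4: 650 = 650
  disc 5: 650 = 650
  disc 6: 600 = 600
  disc 7: 550 = 550
This matches the lower bound, so 7 is optimal.

7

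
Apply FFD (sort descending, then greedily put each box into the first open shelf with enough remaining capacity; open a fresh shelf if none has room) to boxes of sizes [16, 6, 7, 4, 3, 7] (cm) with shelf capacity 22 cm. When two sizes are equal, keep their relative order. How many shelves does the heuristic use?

Sorted descending: 16, 7, 7, 6, 4, 3.
  16 → shelf 1 (new)  [load 16/22]
  7 → shelf 2 (new)  [load 7/22]
  7 → shelf 2  [load 14/22]
  6 → shelf 1  [load 22/22]
  4 → shelf 2  [load 18/22]
  3 → shelf 2  [load 21/22]
2 shelves opened.

2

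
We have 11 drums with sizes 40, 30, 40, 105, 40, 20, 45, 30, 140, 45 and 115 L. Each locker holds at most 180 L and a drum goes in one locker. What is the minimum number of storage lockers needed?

4

Total = 140 + 115 + 105 + 45 + 45 + 40 + 40 + 40 + 30 + 30 + 20 = 650 L.
Lower bound: ⌈650/180⌉ = 4 storage lockers.
A packing using 4 storage lockers:
  locker 1: 140 + 40 = 180
  locker 2: 115 + 45 + 20 = 180
  locker 3: 105 + 45 + 30 = 180
  locker 4: 40 + 40 + 30 = 110
This matches the lower bound, so 4 is optimal.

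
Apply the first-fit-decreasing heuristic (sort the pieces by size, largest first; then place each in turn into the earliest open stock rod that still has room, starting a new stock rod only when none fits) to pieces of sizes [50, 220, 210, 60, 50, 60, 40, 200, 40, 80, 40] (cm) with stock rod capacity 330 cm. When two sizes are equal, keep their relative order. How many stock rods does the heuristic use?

4

Sorted descending: 220, 210, 200, 80, 60, 60, 50, 50, 40, 40, 40.
  220 → stock rod 1 (new)  [load 220/330]
  210 → stock rod 2 (new)  [load 210/330]
  200 → stock rod 3 (new)  [load 200/330]
  80 → stock rod 1  [load 300/330]
  60 → stock rod 2  [load 270/330]
  60 → stock rod 2  [load 330/330]
  50 → stock rod 3  [load 250/330]
  50 → stock rod 3  [load 300/330]
  40 → stock rod 4 (new)  [load 40/330]
  40 → stock rod 4  [load 80/330]
  40 → stock rod 4  [load 120/330]
4 stock rods opened.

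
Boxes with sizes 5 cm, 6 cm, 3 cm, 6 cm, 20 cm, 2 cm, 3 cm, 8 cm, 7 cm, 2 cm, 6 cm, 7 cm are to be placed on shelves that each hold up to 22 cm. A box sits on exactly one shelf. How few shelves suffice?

4

Total = 20 + 8 + 7 + 7 + 6 + 6 + 6 + 5 + 3 + 3 + 2 + 2 = 75 cm.
Lower bound: ⌈75/22⌉ = 4 shelves.
A packing using 4 shelves:
  shelf 1: 20 + 2 = 22
  shelf 2: 8 + 7 + 7 = 22
  shelf 3: 6 + 6 + 6 + 3 = 21
  shelf 4: 5 + 3 + 2 = 10
This matches the lower bound, so 4 is optimal.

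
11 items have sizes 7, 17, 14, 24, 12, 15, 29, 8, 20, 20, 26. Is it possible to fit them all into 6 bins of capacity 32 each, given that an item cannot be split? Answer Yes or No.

No

Total = 192; ⌈192/32⌉ = 6.
The bound of 6 does not rule out 6, but exhaustive search shows no assignment into 6 bins of capacity 32 exists — the minimum is 7.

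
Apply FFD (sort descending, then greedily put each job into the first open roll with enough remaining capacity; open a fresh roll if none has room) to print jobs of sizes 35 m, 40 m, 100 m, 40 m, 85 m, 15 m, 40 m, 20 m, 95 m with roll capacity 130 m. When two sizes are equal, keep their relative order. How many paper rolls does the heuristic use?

Sorted descending: 100, 95, 85, 40, 40, 40, 35, 20, 15.
  100 → roll 1 (new)  [load 100/130]
  95 → roll 2 (new)  [load 95/130]
  85 → roll 3 (new)  [load 85/130]
  40 → roll 3  [load 125/130]
  40 → roll 4 (new)  [load 40/130]
  40 → roll 4  [load 80/130]
  35 → roll 2  [load 130/130]
  20 → roll 1  [load 120/130]
  15 → roll 4  [load 95/130]
4 paper rolls opened.

4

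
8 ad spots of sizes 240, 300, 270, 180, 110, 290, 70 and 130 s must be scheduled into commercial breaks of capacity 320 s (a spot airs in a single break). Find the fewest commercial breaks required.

6

Total = 300 + 290 + 270 + 240 + 180 + 130 + 110 + 70 = 1590 s.
Lower bound: ⌈1590/320⌉ = 5 commercial breaks.
A packing using 6 commercial breaks:
  break 1: 300 = 300
  break 2: 290 = 290
  break 3: 270 = 270
  break 4: 240 + 70 = 310
  break 5: 180 + 130 = 310
  break 6: 110 = 110
No arrangement into 5 commercial breaks stays within capacity, so 6 is optimal.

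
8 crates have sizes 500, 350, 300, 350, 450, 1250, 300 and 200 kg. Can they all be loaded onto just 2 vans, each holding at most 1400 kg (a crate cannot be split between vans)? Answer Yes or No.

No

Total = 3700 kg; ⌈3700/1400⌉ = 3.
At least 3 vans are required, but only 2 are allowed.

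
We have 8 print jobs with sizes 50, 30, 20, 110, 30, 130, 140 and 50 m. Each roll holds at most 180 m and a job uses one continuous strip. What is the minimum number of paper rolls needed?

Total = 140 + 130 + 110 + 50 + 50 + 30 + 30 + 20 = 560 m.
Lower bound: ⌈560/180⌉ = 4 paper rolls.
A packing using 4 paper rolls:
  roll 1: 140 + 30 = 170
  roll 2: 130 + 50 = 180
  roll 3: 110 + 50 + 20 = 180
  roll 4: 30 = 30
This matches the lower bound, so 4 is optimal.

4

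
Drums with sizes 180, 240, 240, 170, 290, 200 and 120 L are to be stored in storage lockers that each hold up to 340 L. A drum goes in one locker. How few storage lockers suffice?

Total = 290 + 240 + 240 + 200 + 180 + 170 + 120 = 1440 L.
Lower bound: ⌈1440/340⌉ = 5 storage lockers.
A packing using 6 storage lockers:
  locker 1: 290 = 290
  locker 2: 240 = 240
  locker 3: 240 = 240
  locker 4: 200 + 120 = 320
  locker 5: 180 = 180
  locker 6: 170 = 170
No arrangement into 5 storage lockers stays within capacity, so 6 is optimal.

6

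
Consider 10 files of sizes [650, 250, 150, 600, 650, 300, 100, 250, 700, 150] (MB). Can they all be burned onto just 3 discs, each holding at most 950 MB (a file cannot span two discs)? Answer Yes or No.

Total = 3800 MB; ⌈3800/950⌉ = 4.
At least 4 discs are required, but only 3 are allowed.

No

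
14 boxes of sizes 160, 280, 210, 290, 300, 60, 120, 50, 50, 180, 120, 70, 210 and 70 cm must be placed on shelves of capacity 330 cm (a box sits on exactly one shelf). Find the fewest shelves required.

Total = 300 + 290 + 280 + 210 + 210 + 180 + 160 + 120 + 120 + 70 + 70 + 60 + 50 + 50 = 2170 cm.
Lower bound: ⌈2170/330⌉ = 7 shelves.
A packing using 7 shelves:
  shelf 1: 300 = 300
  shelf 2: 290 = 290
  shelf 3: 280 + 50 = 330
  shelf 4: 210 + 120 = 330
  shelf 5: 210 + 120 = 330
  shelf 6: 180 + 70 + 70 = 320
  shelf 7: 160 + 60 + 50 = 270
This matches the lower bound, so 7 is optimal.

7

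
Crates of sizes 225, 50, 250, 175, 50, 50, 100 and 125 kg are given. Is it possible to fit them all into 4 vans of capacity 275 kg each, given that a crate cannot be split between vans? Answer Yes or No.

A valid assignment using 4 vans:
  van 1: 250 = 250
  van 2: 225 + 50 = 275
  van 3: 175 + 100 = 275
  van 4: 125 + 50 + 50 = 225
Every load is within 275 kg, so 4 vans suffice.

Yes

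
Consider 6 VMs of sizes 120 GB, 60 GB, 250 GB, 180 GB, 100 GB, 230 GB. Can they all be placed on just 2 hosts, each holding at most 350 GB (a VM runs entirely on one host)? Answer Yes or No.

Total = 940 GB; ⌈940/350⌉ = 3.
At least 3 hosts are required, but only 2 are allowed.

No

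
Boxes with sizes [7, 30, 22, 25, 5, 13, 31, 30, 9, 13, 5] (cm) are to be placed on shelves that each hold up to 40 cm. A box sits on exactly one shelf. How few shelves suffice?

Total = 31 + 30 + 30 + 25 + 22 + 13 + 13 + 9 + 7 + 5 + 5 = 190 cm.
Lower bound: ⌈190/40⌉ = 5 shelves.
A packing using 5 shelves:
  shelf 1: 31 + 9 = 40
  shelf 2: 30 + 7 = 37
  shelf 3: 30 + 5 + 5 = 40
  shelf 4: 25 + 13 = 38
  shelf 5: 22 + 13 = 35
This matches the lower bound, so 5 is optimal.

5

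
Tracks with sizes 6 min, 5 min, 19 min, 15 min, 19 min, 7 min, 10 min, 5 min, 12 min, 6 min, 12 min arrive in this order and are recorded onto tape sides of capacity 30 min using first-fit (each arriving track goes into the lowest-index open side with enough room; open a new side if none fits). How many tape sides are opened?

4

  6 → side 1 (new)  [load 6/30]
  5 → side 1  [load 11/30]
  19 → side 1  [load 30/30]
  15 → side 2 (new)  [load 15/30]
  19 → side 3 (new)  [load 19/30]
  7 → side 2  [load 22/30]
  10 → side 3  [load 29/30]
  5 → side 2  [load 27/30]
  12 → side 4 (new)  [load 12/30]
  6 → side 4  [load 18/30]
  12 → side 4  [load 30/30]
4 tape sides opened.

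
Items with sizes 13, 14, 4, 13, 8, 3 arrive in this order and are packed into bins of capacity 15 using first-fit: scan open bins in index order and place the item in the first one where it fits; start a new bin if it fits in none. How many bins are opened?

  13 → bin 1 (new)  [load 13/15]
  14 → bin 2 (new)  [load 14/15]
  4 → bin 3 (new)  [load 4/15]
  13 → bin 4 (new)  [load 13/15]
  8 → bin 3  [load 12/15]
  3 → bin 3  [load 15/15]
4 bins opened.

4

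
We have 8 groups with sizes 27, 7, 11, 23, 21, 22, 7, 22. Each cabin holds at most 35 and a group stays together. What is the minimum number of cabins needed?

5

Total = 27 + 23 + 22 + 22 + 21 + 11 + 7 + 7 = 140.
Lower bound: ⌈140/35⌉ = 4 cabins.
Also, 5 groups each exceed 35/2, and no two of those can share a cabin, so at least 5 cabins are needed.
A packing using 5 cabins:
  cabin 1: 27 + 7 = 34
  cabin 2: 23 + 11 = 34
  cabin 3: 22 + 7 = 29
  cabin 4: 22 = 22
  cabin 5: 21 = 21
This matches the lower bound, so 5 is optimal.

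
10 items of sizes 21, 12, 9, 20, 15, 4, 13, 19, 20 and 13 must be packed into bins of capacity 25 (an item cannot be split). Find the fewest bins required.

7

Total = 21 + 20 + 20 + 19 + 15 + 13 + 13 + 12 + 9 + 4 = 146.
Lower bound: ⌈146/25⌉ = 6 bins.
Also, 7 items each exceed 25/2, and no two of those can share a bin, so at least 7 bins are needed.
A packing using 7 bins:
  bin 1: 21 + 4 = 25
  bin 2: 20 = 20
  bin 3: 20 = 20
  bin 4: 19 = 19
  bin 5: 15 + 9 = 24
  bin 6: 13 + 12 = 25
  bin 7: 13 = 13
This matches the lower bound, so 7 is optimal.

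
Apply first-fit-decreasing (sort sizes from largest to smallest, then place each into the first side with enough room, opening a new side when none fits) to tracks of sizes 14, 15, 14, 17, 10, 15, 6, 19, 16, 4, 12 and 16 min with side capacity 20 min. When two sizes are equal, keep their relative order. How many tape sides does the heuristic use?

10

Sorted descending: 19, 17, 16, 16, 15, 15, 14, 14, 12, 10, 6, 4.
  19 → side 1 (new)  [load 19/20]
  17 → side 2 (new)  [load 17/20]
  16 → side 3 (new)  [load 16/20]
  16 → side 4 (new)  [load 16/20]
  15 → side 5 (new)  [load 15/20]
  15 → side 6 (new)  [load 15/20]
  14 → side 7 (new)  [load 14/20]
  14 → side 8 (new)  [load 14/20]
  12 → side 9 (new)  [load 12/20]
  10 → side 10 (new)  [load 10/20]
  6 → side 7  [load 20/20]
  4 → side 3  [load 20/20]
10 tape sides opened.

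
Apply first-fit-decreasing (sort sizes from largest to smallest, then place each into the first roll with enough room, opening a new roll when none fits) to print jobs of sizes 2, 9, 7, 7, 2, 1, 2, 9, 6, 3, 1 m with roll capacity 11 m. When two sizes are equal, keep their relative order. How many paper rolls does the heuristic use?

5

Sorted descending: 9, 9, 7, 7, 6, 3, 2, 2, 2, 1, 1.
  9 → roll 1 (new)  [load 9/11]
  9 → roll 2 (new)  [load 9/11]
  7 → roll 3 (new)  [load 7/11]
  7 → roll 4 (new)  [load 7/11]
  6 → roll 5 (new)  [load 6/11]
  3 → roll 3  [load 10/11]
  2 → roll 1  [load 11/11]
  2 → roll 2  [load 11/11]
  2 → roll 4  [load 9/11]
  1 → roll 3  [load 11/11]
  1 → roll 4  [load 10/11]
5 paper rolls opened.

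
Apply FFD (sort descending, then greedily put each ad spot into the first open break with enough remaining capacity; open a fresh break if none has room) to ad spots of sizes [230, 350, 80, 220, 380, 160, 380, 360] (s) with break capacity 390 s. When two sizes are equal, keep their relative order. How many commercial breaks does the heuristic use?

Sorted descending: 380, 380, 360, 350, 230, 220, 160, 80.
  380 → break 1 (new)  [load 380/390]
  380 → break 2 (new)  [load 380/390]
  360 → break 3 (new)  [load 360/390]
  350 → break 4 (new)  [load 350/390]
  230 → break 5 (new)  [load 230/390]
  220 → break 6 (new)  [load 220/390]
  160 → break 5  [load 390/390]
  80 → break 6  [load 300/390]
6 commercial breaks opened.

6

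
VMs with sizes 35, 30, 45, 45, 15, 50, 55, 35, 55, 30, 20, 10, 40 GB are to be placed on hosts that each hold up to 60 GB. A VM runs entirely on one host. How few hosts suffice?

Total = 55 + 55 + 50 + 45 + 45 + 40 + 35 + 35 + 30 + 30 + 20 + 15 + 10 = 465 GB.
Lower bound: ⌈465/60⌉ = 8 hosts.
A packing using 9 hosts:
  host 1: 55 = 55
  host 2: 55 = 55
  host 3: 50 + 10 = 60
  host 4: 45 + 15 = 60
  host 5: 45 = 45
  host 6: 40 + 20 = 60
  host 7: 35 = 35
  host 8: 35 = 35
  host 9: 30 + 30 = 60
No arrangement into 8 hosts stays within capacity, so 9 is optimal.

9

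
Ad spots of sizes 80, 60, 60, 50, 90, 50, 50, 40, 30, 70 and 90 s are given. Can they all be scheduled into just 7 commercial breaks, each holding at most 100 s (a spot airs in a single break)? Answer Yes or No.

No

Total = 670 s; ⌈670/100⌉ = 7.
The bound of 7 does not rule out 7, but exhaustive search shows no assignment into 7 commercial breaks of capacity 100 s exists — the minimum is 8.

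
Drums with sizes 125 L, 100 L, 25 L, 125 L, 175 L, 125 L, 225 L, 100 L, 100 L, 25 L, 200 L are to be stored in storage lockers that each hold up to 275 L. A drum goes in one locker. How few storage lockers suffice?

Total = 225 + 200 + 175 + 125 + 125 + 125 + 100 + 100 + 100 + 25 + 25 = 1325 L.
Lower bound: ⌈1325/275⌉ = 5 storage lockers.
A packing using 6 storage lockers:
  locker 1: 225 + 25 + 25 = 275
  locker 2: 200 = 200
  locker 3: 175 + 100 = 275
  locker 4: 125 + 125 = 250
  locker 5: 125 + 100 = 225
  locker 6: 100 = 100
No arrangement into 5 storage lockers stays within capacity, so 6 is optimal.

6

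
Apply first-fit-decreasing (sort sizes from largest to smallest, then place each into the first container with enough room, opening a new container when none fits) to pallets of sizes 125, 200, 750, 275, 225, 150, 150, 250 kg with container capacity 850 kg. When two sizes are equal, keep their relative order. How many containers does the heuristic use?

Sorted descending: 750, 275, 250, 225, 200, 150, 150, 125.
  750 → container 1 (new)  [load 750/850]
  275 → container 2 (new)  [load 275/850]
  250 → container 2  [load 525/850]
  225 → container 2  [load 750/850]
  200 → container 3 (new)  [load 200/850]
  150 → container 3  [load 350/850]
  150 → container 3  [load 500/850]
  125 → container 3  [load 625/850]
3 containers opened.

3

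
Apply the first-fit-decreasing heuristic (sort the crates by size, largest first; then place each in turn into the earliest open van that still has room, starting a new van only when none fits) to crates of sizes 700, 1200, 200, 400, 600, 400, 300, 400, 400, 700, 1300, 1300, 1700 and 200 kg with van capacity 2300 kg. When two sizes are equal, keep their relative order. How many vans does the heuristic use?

5

Sorted descending: 1700, 1300, 1300, 1200, 700, 700, 600, 400, 400, 400, 400, 300, 200, 200.
  1700 → van 1 (new)  [load 1700/2300]
  1300 → van 2 (new)  [load 1300/2300]
  1300 → van 3 (new)  [load 1300/2300]
  1200 → van 4 (new)  [load 1200/2300]
  700 → van 2  [load 2000/2300]
  700 → van 3  [load 2000/2300]
  600 → van 1  [load 2300/2300]
  400 → van 4  [load 1600/2300]
  400 → van 4  [load 2000/2300]
  400 → van 5 (new)  [load 400/2300]
  400 → van 5  [load 800/2300]
  300 → van 2  [load 2300/2300]
  200 → van 3  [load 2200/2300]
  200 → van 4  [load 2200/2300]
5 vans opened.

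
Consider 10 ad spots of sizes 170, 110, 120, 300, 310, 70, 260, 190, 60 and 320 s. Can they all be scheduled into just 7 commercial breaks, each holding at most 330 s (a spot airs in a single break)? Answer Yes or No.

A valid assignment using 7 commercial breaks:
  break 1: 320 = 320
  break 2: 310 = 310
  break 3: 300 = 300
  break 4: 260 + 70 = 330
  break 5: 190 + 120 = 310
  break 6: 170 + 110 = 280
  break 7: 60 = 60
Every load is within 330 s, so 7 commercial breaks suffice.

Yes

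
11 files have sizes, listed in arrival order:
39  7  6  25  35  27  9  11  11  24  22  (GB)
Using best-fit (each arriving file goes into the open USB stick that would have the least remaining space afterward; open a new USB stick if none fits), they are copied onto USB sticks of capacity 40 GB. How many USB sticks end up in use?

  39 → USB stick 1 (new)  [load 39/40]
  7 → USB stick 2 (new)  [load 7/40]
  6 → USB stick 2  [load 13/40]
  25 → USB stick 2  [load 38/40]
  35 → USB stick 3 (new)  [load 35/40]
  27 → USB stick 4 (new)  [load 27/40]
  9 → USB stick 4  [load 36/40]
  11 → USB stick 5 (new)  [load 11/40]
  11 → USB stick 5  [load 22/40]
  24 → USB stick 6 (new)  [load 24/40]
  22 → USB stick 7 (new)  [load 22/40]
7 USB sticks opened.

7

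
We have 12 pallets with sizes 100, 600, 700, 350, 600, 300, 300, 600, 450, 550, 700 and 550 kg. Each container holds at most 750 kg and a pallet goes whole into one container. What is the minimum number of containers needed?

9

Total = 700 + 700 + 600 + 600 + 600 + 550 + 550 + 450 + 350 + 300 + 300 + 100 = 5800 kg.
Lower bound: ⌈5800/750⌉ = 8 containers.
A packing using 9 containers:
  container 1: 700 = 700
  container 2: 700 = 700
  container 3: 600 + 100 = 700
  container 4: 600 = 600
  container 5: 600 = 600
  container 6: 550 = 550
  container 7: 550 = 550
  container 8: 450 + 300 = 750
  container 9: 350 + 300 = 650
No arrangement into 8 containers stays within capacity, so 9 is optimal.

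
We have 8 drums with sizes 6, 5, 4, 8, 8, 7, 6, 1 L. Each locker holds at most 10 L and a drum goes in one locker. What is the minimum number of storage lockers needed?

Total = 8 + 8 + 7 + 6 + 6 + 5 + 4 + 1 = 45 L.
Lower bound: ⌈45/10⌉ = 5 storage lockers.
A packing using 6 storage lockers:
  locker 1: 8 + 1 = 9
  locker 2: 8 = 8
  locker 3: 7 = 7
  locker 4: 6 + 4 = 10
  locker 5: 6 = 6
  locker 6: 5 = 5
No arrangement into 5 storage lockers stays within capacity, so 6 is optimal.

6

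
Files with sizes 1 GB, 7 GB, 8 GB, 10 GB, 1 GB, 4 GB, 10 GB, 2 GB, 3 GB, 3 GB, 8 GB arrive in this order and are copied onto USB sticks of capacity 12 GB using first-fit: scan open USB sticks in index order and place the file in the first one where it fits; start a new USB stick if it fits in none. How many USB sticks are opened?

6

  1 → USB stick 1 (new)  [load 1/12]
  7 → USB stick 1  [load 8/12]
  8 → USB stick 2 (new)  [load 8/12]
  10 → USB stick 3 (new)  [load 10/12]
  1 → USB stick 1  [load 9/12]
  4 → USB stick 2  [load 12/12]
  10 → USB stick 4 (new)  [load 10/12]
  2 → USB stick 1  [load 11/12]
  3 → USB stick 5 (new)  [load 3/12]
  3 → USB stick 5  [load 6/12]
  8 → USB stick 6 (new)  [load 8/12]
6 USB sticks opened.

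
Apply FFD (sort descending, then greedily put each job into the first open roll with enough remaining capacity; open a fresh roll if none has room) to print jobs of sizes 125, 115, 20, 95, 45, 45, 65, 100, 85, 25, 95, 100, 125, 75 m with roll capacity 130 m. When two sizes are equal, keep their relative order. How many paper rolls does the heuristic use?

10

Sorted descending: 125, 125, 115, 100, 100, 95, 95, 85, 75, 65, 45, 45, 25, 20.
  125 → roll 1 (new)  [load 125/130]
  125 → roll 2 (new)  [load 125/130]
  115 → roll 3 (new)  [load 115/130]
  100 → roll 4 (new)  [load 100/130]
  100 → roll 5 (new)  [load 100/130]
  95 → roll 6 (new)  [load 95/130]
  95 → roll 7 (new)  [load 95/130]
  85 → roll 8 (new)  [load 85/130]
  75 → roll 9 (new)  [load 75/130]
  65 → roll 10 (new)  [load 65/130]
  45 → roll 8  [load 130/130]
  45 → roll 9  [load 120/130]
  25 → roll 4  [load 125/130]
  20 → roll 5  [load 120/130]
10 paper rolls opened.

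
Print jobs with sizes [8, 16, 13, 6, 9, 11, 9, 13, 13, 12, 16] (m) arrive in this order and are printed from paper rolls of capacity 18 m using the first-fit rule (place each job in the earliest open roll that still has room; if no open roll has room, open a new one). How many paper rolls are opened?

  8 → roll 1 (new)  [load 8/18]
  16 → roll 2 (new)  [load 16/18]
  13 → roll 3 (new)  [load 13/18]
  6 → roll 1  [load 14/18]
  9 → roll 4 (new)  [load 9/18]
  11 → roll 5 (new)  [load 11/18]
  9 → roll 4  [load 18/18]
  13 → roll 6 (new)  [load 13/18]
  13 → roll 7 (new)  [load 13/18]
  12 → roll 8 (new)  [load 12/18]
  16 → roll 9 (new)  [load 16/18]
9 paper rolls opened.

9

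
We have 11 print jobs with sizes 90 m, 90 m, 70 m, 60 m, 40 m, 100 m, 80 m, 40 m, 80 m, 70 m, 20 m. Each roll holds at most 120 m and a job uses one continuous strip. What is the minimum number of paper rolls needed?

8

Total = 100 + 90 + 90 + 80 + 80 + 70 + 70 + 60 + 40 + 40 + 20 = 740 m.
Lower bound: ⌈740/120⌉ = 7 paper rolls.
A packing using 8 paper rolls:
  roll 1: 100 + 20 = 120
  roll 2: 90 = 90
  roll 3: 90 = 90
  roll 4: 80 + 40 = 120
  roll 5: 80 + 40 = 120
  roll 6: 70 = 70
  roll 7: 70 = 70
  roll 8: 60 = 60
No arrangement into 7 paper rolls stays within capacity, so 8 is optimal.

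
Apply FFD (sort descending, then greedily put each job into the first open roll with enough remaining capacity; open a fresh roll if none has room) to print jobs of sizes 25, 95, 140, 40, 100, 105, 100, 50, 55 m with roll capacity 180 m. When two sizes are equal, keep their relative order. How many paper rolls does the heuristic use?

Sorted descending: 140, 105, 100, 100, 95, 55, 50, 40, 25.
  140 → roll 1 (new)  [load 140/180]
  105 → roll 2 (new)  [load 105/180]
  100 → roll 3 (new)  [load 100/180]
  100 → roll 4 (new)  [load 100/180]
  95 → roll 5 (new)  [load 95/180]
  55 → roll 2  [load 160/180]
  50 → roll 3  [load 150/180]
  40 → roll 1  [load 180/180]
  25 → roll 3  [load 175/180]
5 paper rolls opened.

5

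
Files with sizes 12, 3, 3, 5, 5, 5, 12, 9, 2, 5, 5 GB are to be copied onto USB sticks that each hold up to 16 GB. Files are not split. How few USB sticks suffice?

5

Total = 12 + 12 + 9 + 5 + 5 + 5 + 5 + 5 + 3 + 3 + 2 = 66 GB.
Lower bound: ⌈66/16⌉ = 5 USB sticks.
A packing using 5 USB sticks:
  USB stick 1: 12 + 3 = 15
  USB stick 2: 12 + 3 = 15
  USB stick 3: 9 + 5 + 2 = 16
  USB stick 4: 5 + 5 + 5 = 15
  USB stick 5: 5 = 5
This matches the lower bound, so 5 is optimal.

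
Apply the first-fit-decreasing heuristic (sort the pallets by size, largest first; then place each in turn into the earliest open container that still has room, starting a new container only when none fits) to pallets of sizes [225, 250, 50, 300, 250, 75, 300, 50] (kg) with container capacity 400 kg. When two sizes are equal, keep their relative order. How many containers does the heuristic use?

5

Sorted descending: 300, 300, 250, 250, 225, 75, 50, 50.
  300 → container 1 (new)  [load 300/400]
  300 → container 2 (new)  [load 300/400]
  250 → container 3 (new)  [load 250/400]
  250 → container 4 (new)  [load 250/400]
  225 → container 5 (new)  [load 225/400]
  75 → container 1  [load 375/400]
  50 → container 2  [load 350/400]
  50 → container 2  [load 400/400]
5 containers opened.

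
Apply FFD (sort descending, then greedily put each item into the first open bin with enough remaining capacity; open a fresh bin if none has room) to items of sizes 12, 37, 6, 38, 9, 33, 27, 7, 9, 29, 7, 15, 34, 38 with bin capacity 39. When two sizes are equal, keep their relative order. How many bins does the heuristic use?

8

Sorted descending: 38, 38, 37, 34, 33, 29, 27, 15, 12, 9, 9, 7, 7, 6.
  38 → bin 1 (new)  [load 38/39]
  38 → bin 2 (new)  [load 38/39]
  37 → bin 3 (new)  [load 37/39]
  34 → bin 4 (new)  [load 34/39]
  33 → bin 5 (new)  [load 33/39]
  29 → bin 6 (new)  [load 29/39]
  27 → bin 7 (new)  [load 27/39]
  15 → bin 8 (new)  [load 15/39]
  12 → bin 7  [load 39/39]
  9 → bin 6  [load 38/39]
  9 → bin 8  [load 24/39]
  7 → bin 8  [load 31/39]
  7 → bin 8  [load 38/39]
  6 → bin 5  [load 39/39]
8 bins opened.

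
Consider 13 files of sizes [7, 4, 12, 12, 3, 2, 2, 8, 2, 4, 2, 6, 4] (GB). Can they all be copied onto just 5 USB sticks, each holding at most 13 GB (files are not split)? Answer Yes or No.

No

Total = 68 GB; ⌈68/13⌉ = 6.
At least 6 USB sticks are required, but only 5 are allowed.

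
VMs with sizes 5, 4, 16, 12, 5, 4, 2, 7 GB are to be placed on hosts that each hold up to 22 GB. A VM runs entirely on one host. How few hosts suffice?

Total = 16 + 12 + 7 + 5 + 5 + 4 + 4 + 2 = 55 GB.
Lower bound: ⌈55/22⌉ = 3 hosts.
A packing using 3 hosts:
  host 1: 16 + 5 = 21
  host 2: 12 + 7 + 2 = 21
  host 3: 5 + 4 + 4 = 13
This matches the lower bound, so 3 is optimal.

3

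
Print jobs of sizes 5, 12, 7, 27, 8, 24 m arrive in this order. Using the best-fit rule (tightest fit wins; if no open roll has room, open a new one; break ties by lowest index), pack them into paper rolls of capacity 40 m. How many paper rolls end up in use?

  5 → roll 1 (new)  [load 5/40]
  12 → roll 1  [load 17/40]
  7 → roll 1  [load 24/40]
  27 → roll 2 (new)  [load 27/40]
  8 → roll 2  [load 35/40]
  24 → roll 3 (new)  [load 24/40]
3 paper rolls opened.

3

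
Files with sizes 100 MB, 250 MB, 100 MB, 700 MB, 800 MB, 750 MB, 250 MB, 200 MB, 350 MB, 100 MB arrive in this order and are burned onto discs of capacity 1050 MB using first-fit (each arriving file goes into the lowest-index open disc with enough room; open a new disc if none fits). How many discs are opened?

  100 → disc 1 (new)  [load 100/1050]
  250 → disc 1  [load 350/1050]
  100 → disc 1  [load 450/1050]
  700 → disc 2 (new)  [load 700/1050]
  800 → disc 3 (new)  [load 800/1050]
  750 → disc 4 (new)  [load 750/1050]
  250 → disc 1  [load 700/1050]
  200 → disc 1  [load 900/1050]
  350 → disc 2  [load 1050/1050]
  100 → disc 1  [load 1000/1050]
4 discs opened.

4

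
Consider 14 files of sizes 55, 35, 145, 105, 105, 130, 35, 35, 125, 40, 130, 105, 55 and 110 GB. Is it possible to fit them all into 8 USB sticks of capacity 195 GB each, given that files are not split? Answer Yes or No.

A valid assignment using 8 USB sticks:
  USB stick 1: 145 + 40 = 185
  USB stick 2: 130 + 55 = 185
  USB stick 3: 130 + 55 = 185
  USB stick 4: 125 + 35 + 35 = 195
  USB stick 5: 110 + 35 = 145
  USB stick 6: 105 = 105
  USB stick 7: 105 = 105
  USB stick 8: 105 = 105
Every load is within 195 GB, so 8 USB sticks suffice.

Yes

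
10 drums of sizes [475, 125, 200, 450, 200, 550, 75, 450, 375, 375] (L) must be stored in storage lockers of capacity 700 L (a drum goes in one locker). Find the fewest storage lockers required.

Total = 550 + 475 + 450 + 450 + 375 + 375 + 200 + 200 + 125 + 75 = 3275 L.
Lower bound: ⌈3275/700⌉ = 5 storage lockers.
Also, 6 drums each exceed 350 L, and no two of those can share a locker, so at least 6 storage lockers are needed.
A packing using 6 storage lockers:
  locker 1: 550 + 125 = 675
  locker 2: 475 + 200 = 675
  locker 3: 450 + 200 = 650
  locker 4: 450 + 75 = 525
  locker 5: 375 = 375
  locker 6: 375 = 375
This matches the lower bound, so 6 is optimal.

6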